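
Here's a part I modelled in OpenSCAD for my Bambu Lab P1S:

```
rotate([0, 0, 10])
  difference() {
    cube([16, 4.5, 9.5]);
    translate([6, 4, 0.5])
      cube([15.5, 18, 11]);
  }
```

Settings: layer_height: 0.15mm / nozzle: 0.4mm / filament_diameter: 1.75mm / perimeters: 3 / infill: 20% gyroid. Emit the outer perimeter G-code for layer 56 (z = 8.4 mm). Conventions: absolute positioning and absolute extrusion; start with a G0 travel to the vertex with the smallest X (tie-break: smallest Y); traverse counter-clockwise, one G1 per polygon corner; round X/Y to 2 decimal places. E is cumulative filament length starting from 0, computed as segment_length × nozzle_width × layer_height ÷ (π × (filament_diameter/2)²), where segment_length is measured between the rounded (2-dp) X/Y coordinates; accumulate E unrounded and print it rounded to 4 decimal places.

At z = 8.4 mm: the cube (footprint 16×4.5) is included at this height; the cube at (6, 4) is present — its section is the full 15.5×18 rectangle; Taking the first minus the rest: starting from the 16×4.5 cube, the 15.5×18 cube at (6, 4) partially overlaps it — only the 5.00 mm² overlap (of its 279.00 mm²) is removed, clipping the outline — 1 connected region; (rotated 10° about Z; rotation is an isometry so areas/perimeters/island counts are preserved). The outline is a single polygon with 6 vertices. Extrusion per mm of travel: 0.4 × 0.15 / (π × 0.875²) = 0.024945. Accumulating E over each segment gives final E = 1.0228.

G0 X-0.78 Y4.43 Z8.40
G1 X0.00 Y0.00 E0.1122
G1 X15.76 Y2.78 E0.5114
G1 X15.06 Y6.72 E0.6112
G1 X5.21 Y4.98 E0.8607
G1 X5.13 Y5.47 E0.8731
G1 X-0.78 Y4.43 E1.0228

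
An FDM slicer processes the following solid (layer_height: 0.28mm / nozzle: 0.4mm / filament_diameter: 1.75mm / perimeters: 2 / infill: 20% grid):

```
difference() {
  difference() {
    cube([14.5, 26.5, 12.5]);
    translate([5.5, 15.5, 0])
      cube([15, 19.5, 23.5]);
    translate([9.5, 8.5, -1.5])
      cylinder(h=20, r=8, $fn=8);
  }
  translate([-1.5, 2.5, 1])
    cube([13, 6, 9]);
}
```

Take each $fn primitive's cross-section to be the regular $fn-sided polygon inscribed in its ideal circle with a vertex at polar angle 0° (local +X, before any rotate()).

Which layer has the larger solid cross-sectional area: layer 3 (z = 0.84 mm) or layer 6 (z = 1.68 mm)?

Layer 3 (z = 0.84): the 14.5×26.5 cube contributes its full rectangle (area 384.25 mm²); the 15×19.5 cube at (5.5, 15.5) contributes its full rectangle (area 292.50 mm²); the cylinder at (9.5, 8.5): section is a regular 8-gon, circumradius r=8 (area = (8/2)·8.000²·sin(360°/8) = 181.02 mm²); Taking the first minus the rest: starting from the 14.5×26.5 cube (384.25 mm²), the 15×19.5 cube at (5.5, 15.5) partially overlaps it — only the 99.00 mm² overlap (of its 292.50 mm²) is removed, clipping the outline; the r=8 cylinder at (9.5, 8.5) partially overlaps it — only the 157.74 mm² overlap (of its 181.02 mm²) is removed, clipping the outline — area = 127.51 mm²; the cube at (-1.5, 2.5) is not intersected at this z (z outside [1, 10]); After the difference (first − rest): none of the subtracted shapes is present at this height, so that combined region is unchanged — area = 127.51 mm². So its area = 127.51 mm². Layer 6 (z = 1.68): the cube is present — its section is the full 14.5×26.5 rectangle (area 384.25 mm²); the cube at (5.5, 15.5) (footprint 15×19.5) is included at this height (area 292.50 mm²); the cylinder at (9.5, 8.5): section is a regular 8-gon, circumradius r=8 (area = (8/2)·8.000²·sin(360°/8) = 181.02 mm²); After the difference (first − rest): starting from the 14.5×26.5 cube (384.25 mm²), the 15×19.5 cube at (5.5, 15.5) partially overlaps it — only the 99.00 mm² overlap (of its 292.50 mm²) is removed, clipping the outline; the r=8 cylinder at (9.5, 8.5) partially overlaps it — only the 157.74 mm² overlap (of its 181.02 mm²) is removed, clipping the outline — area = 127.51 mm²; the 13×6 cube at (-1.5, 2.5) contributes its full rectangle (area 78.00 mm²); After the difference (first − rest): starting from that combined region (127.51 mm²), the 13×6 cube at (-1.5, 2.5) partially overlaps it — only the 16.57 mm² overlap (of its 78.00 mm²) is removed, clipping the outline — area = 110.94 mm². So its area = 110.94 mm². Layer 3 is larger (127.51 vs 110.94 mm²).

layer 3 (z = 0.84 mm)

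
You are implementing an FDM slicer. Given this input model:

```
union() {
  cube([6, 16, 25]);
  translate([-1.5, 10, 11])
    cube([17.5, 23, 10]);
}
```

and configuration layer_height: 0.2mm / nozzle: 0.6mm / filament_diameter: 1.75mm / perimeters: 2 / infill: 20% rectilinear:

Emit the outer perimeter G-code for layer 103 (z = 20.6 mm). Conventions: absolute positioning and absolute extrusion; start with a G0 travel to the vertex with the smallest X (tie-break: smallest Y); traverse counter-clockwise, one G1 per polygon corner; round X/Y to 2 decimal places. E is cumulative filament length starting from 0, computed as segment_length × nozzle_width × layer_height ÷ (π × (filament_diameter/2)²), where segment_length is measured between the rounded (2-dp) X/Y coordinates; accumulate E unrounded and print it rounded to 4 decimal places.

At z = 20.6 mm: the cube (footprint 6×16) is included at this height; the cube at (-1.5, 10) (footprint 17.5×23) is included at this height; Taking the union: the regions partially overlap (shared area 36.00 mm²), so overlapping operands fuse into one piece — 1 connected region. The outline is a single polygon with 8 vertices. Extrusion per mm of travel: 0.6 × 0.2 / (π × 0.875²) = 0.049890. Accumulating E over each segment gives final E = 5.0389.

G0 X-1.50 Y10.00 Z20.60
G1 X0.00 Y10.00 E0.0748
G1 X0.00 Y0.00 E0.5737
G1 X6.00 Y0.00 E0.8731
G1 X6.00 Y10.00 E1.3720
G1 X16.00 Y10.00 E1.8709
G1 X16.00 Y33.00 E3.0184
G1 X-1.50 Y33.00 E3.8914
G1 X-1.50 Y10.00 E5.0389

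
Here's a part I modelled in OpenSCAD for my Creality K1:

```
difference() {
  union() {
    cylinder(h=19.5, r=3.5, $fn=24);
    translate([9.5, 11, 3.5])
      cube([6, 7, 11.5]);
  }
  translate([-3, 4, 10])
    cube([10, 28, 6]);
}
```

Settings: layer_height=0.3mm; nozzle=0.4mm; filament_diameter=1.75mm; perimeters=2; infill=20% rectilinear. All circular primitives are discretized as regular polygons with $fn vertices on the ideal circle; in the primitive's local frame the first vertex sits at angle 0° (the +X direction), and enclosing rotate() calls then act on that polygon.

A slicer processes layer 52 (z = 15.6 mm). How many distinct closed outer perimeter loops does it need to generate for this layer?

1

At z = 15.6 mm: the cylinder: section is a regular 24-gon, circumradius r=3.5; the cube at (9.5, 11) is absent (z outside [3.5, 15]); Taking the union: only the r=3.5 cylinder is present, so the union is just that shape — 1 connected region; the cube at (-3, 4) (footprint 10×28) is included at this height; Subtracting the remaining from the first: starting from the result so far, the 10×28 cube at (-3, 4) misses the remaining region (no effect) — 1 connected region. The result has 1 disconnected region.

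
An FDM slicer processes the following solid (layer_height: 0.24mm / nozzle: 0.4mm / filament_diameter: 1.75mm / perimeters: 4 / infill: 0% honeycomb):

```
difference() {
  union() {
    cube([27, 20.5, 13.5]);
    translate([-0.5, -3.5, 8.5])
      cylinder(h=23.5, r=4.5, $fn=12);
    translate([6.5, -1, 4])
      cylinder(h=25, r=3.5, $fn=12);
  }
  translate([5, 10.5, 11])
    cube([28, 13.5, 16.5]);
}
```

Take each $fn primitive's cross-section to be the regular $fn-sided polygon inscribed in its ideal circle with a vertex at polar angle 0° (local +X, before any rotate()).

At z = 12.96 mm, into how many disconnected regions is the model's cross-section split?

1

At z = 12.96 mm: the 27×20.5 cube contributes its full rectangle; the cylinder at (-0.5, -3.5): section is a regular 12-gon, circumradius r=4.5; the r=3.5 cylinder at (6.5, -1) contributes a regular 12-gon of circumradius 3.5; Merging all regions: the regions partially overlap (shared area 13.46 mm²), so overlapping operands fuse into one piece — 1 connected region with 1 hole; the cube at (5, 10.5) is present — its section is the full 28×13.5 rectangle; Taking the first minus the rest: starting from that combined region, the 28×13.5 cube at (5, 10.5) partially overlaps it — only the 220.00 mm² overlap (of its 378.00 mm²) is removed, clipping the outline — 1 connected region with 1 hole. The result has 1 disconnected region.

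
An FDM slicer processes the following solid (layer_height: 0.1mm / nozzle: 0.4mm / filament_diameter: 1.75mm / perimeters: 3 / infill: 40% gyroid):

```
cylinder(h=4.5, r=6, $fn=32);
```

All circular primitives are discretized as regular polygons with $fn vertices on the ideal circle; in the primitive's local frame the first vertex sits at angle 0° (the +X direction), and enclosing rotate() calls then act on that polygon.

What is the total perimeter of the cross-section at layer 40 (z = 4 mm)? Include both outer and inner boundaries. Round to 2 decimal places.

At z = 4 mm: the r=6 cylinder contributes a regular 32-gon of circumradius 6 (perimeter = 2·32·6.000·sin(180°/32) = 37.64 mm). Overall, the cross-section is a single solid region. Total boundary length (outer) = 37.64 mm.

37.64 mm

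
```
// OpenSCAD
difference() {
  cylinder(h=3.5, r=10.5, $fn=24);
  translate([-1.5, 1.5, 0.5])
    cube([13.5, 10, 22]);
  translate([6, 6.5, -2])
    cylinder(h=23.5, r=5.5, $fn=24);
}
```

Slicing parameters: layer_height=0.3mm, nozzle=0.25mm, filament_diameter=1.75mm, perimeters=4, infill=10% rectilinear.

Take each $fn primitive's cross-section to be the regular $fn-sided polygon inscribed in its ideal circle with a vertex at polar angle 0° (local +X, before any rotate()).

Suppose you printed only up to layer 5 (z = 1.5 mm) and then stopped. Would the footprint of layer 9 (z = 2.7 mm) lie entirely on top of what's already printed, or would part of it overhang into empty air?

Compare the two slices. At z = 1.5: the r=10.5 cylinder contributes a regular 24-gon of circumradius 10.5 (area = (24/2)·10.500²·sin(360°/24) = 342.42 mm²); the cube at (-1.5, 1.5) is present — its section is the full 13.5×10 rectangle (area 135.00 mm²); the r=5.5 cylinder at (6, 6.5) gives a regular 24-gon of circumradius 5.5 (constant along its height) (area = (24/2)·5.500²·sin(360°/24) = 93.95 mm²); Taking the first minus the rest: starting from the r=10.5 cylinder (342.42 mm²), the 13.5×10 cube at (-1.5, 1.5) partially overlaps it — only the 83.35 mm² overlap (of its 135.00 mm²) is removed, clipping the outline; the r=5.5 cylinder at (6, 6.5) partially overlaps it — only the 1.39 mm² overlap (of its 93.95 mm²) is removed, clipping the outline — area = 257.67 mm². At z = 2.7: the r=10.5 cylinder gives a regular 24-gon of circumradius 10.5 (constant along its height) (area = (24/2)·10.500²·sin(360°/24) = 342.42 mm²); the cube at (-1.5, 1.5) is present — its section is the full 13.5×10 rectangle (area 135.00 mm²); the r=5.5 cylinder at (6, 6.5) contributes a regular 24-gon of circumradius 5.5 (area = (24/2)·5.500²·sin(360°/24) = 93.95 mm²); After the difference (first − rest): starting from the r=10.5 cylinder (342.42 mm²), the 13.5×10 cube at (-1.5, 1.5) partially overlaps it — only the 83.35 mm² overlap (of its 135.00 mm²) is removed, clipping the outline; the r=5.5 cylinder at (6, 6.5) partially overlaps it — only the 1.39 mm² overlap (of its 93.95 mm²) is removed, clipping the outline — area = 257.67 mm². Checking containment: the cross-section at z = 2.7 is a subset of the cross-section at z = 1.5.

entirely on top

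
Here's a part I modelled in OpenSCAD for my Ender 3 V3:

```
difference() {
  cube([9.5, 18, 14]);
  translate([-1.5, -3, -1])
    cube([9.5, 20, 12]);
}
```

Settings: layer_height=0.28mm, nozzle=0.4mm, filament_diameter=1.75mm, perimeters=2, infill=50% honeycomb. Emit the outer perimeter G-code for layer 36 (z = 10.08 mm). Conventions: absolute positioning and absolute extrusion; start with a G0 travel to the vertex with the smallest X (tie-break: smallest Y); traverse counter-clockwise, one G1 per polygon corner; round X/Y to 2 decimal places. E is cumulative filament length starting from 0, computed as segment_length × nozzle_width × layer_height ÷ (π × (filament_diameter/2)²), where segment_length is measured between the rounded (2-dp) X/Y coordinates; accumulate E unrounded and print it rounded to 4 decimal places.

At z = 10.08 mm: the cube (footprint 9.5×18) is included at this height; the cube at (-1.5, -3) (footprint 9.5×20) is included at this height; After the difference (first − rest): starting from the 9.5×18 cube, the 9.5×20 cube at (-1.5, -3) partially overlaps it — only the 136.00 mm² overlap (of its 190.00 mm²) is removed, clipping the outline — 1 connected region. The outline is a single polygon with 6 vertices. Extrusion per mm of travel: 0.4 × 0.28 / (π × 0.875²) = 0.046564. Accumulating E over each segment gives final E = 2.5610.

G0 X0.00 Y17.00 Z10.08
G1 X8.00 Y17.00 E0.3725
G1 X8.00 Y0.00 E1.1641
G1 X9.50 Y0.00 E1.2340
G1 X9.50 Y18.00 E2.0721
G1 X0.00 Y18.00 E2.5145
G1 X0.00 Y17.00 E2.5610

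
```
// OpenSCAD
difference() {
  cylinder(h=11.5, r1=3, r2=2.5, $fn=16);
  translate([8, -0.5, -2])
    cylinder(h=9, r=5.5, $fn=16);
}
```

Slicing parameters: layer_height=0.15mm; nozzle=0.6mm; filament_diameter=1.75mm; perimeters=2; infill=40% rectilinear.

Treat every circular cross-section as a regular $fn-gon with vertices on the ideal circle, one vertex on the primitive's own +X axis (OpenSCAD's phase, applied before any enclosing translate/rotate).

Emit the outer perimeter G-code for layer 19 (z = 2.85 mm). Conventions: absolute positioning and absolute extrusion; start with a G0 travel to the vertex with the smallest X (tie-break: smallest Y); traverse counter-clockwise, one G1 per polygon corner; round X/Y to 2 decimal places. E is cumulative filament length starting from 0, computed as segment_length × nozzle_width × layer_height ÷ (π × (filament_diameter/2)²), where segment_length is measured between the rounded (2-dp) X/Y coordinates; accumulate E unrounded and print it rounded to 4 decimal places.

At z = 2.85 mm: the cone (r1=3→r2=2.5) has section circumradius 2.876 here — a regular 16-gon; the cylinder at (8, -0.5): section is a regular 16-gon, circumradius r=5.5; Subtracting the remaining from the first: starting from the cone, the r=5.5 cylinder at (8, -0.5) partially overlaps it — only the 0.33 mm² overlap (of its 92.61 mm²) is removed, clipping the outline — 1 connected region. The outline is a single polygon with 17 vertices. Extrusion per mm of travel: 0.6 × 0.15 / (π × 0.875²) = 0.037418. Accumulating E over each segment gives final E = 0.6717.

G0 X-2.88 Y0.00 Z2.85
G1 X-2.66 Y-1.10 E0.0420
G1 X-2.03 Y-2.03 E0.0840
G1 X-1.10 Y-2.66 E0.1260
G1 X0.00 Y-2.88 E0.1680
G1 X1.10 Y-2.66 E0.2100
G1 X2.03 Y-2.03 E0.2520
G1 X2.63 Y-1.14 E0.2922
G1 X2.50 Y-0.50 E0.3166
G1 X2.74 Y0.70 E0.3624
G1 X2.66 Y1.10 E0.3777
G1 X2.03 Y2.03 E0.4197
G1 X1.10 Y2.66 E0.4617
G1 X0.00 Y2.88 E0.5037
G1 X-1.10 Y2.66 E0.5457
G1 X-2.03 Y2.03 E0.5877
G1 X-2.66 Y1.10 E0.6297
G1 X-2.88 Y0.00 E0.6717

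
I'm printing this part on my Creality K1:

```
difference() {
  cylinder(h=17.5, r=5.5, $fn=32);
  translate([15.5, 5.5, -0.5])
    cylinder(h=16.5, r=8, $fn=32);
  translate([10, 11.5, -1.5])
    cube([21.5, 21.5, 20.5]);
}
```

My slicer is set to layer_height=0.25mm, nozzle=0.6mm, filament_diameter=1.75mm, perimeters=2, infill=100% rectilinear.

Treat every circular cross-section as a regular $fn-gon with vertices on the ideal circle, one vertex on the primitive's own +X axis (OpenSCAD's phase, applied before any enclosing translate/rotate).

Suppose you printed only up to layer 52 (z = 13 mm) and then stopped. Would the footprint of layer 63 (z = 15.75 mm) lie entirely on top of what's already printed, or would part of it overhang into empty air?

Compare the two slices. At z = 13: the cylinder: section is a regular 32-gon, circumradius r=5.5 (area = (32/2)·5.500²·sin(360°/32) = 94.42 mm²); the r=8 cylinder at (15.5, 5.5) contributes a regular 32-gon of circumradius 8 (area = (32/2)·8.000²·sin(360°/32) = 199.77 mm²); the cube at (10, 11.5) is present — its section is the full 21.5×21.5 rectangle (area 462.25 mm²); After the difference (first − rest): starting from the r=5.5 cylinder (94.42 mm²), the r=8 cylinder at (15.5, 5.5) misses the remaining region (no effect); the 21.5×21.5 cube at (10, 11.5) misses the remaining region (no effect) — area = 94.42 mm². At z = 15.75: the r=5.5 cylinder contributes a regular 32-gon of circumradius 5.5 (area = (32/2)·5.500²·sin(360°/32) = 94.42 mm²); the r=8 cylinder at (15.5, 5.5) gives a regular 32-gon of circumradius 8 (constant along its height) (area = (32/2)·8.000²·sin(360°/32) = 199.77 mm²); the cube at (10, 11.5) (footprint 21.5×21.5) is included at this height (area 462.25 mm²); After the difference (first − rest): starting from the r=5.5 cylinder (94.42 mm²), the r=8 cylinder at (15.5, 5.5) misses the remaining region (no effect); the 21.5×21.5 cube at (10, 11.5) misses the remaining region (no effect) — area = 94.42 mm². Checking containment: the cross-section at z = 15.75 is a subset of the cross-section at z = 13.

entirely on top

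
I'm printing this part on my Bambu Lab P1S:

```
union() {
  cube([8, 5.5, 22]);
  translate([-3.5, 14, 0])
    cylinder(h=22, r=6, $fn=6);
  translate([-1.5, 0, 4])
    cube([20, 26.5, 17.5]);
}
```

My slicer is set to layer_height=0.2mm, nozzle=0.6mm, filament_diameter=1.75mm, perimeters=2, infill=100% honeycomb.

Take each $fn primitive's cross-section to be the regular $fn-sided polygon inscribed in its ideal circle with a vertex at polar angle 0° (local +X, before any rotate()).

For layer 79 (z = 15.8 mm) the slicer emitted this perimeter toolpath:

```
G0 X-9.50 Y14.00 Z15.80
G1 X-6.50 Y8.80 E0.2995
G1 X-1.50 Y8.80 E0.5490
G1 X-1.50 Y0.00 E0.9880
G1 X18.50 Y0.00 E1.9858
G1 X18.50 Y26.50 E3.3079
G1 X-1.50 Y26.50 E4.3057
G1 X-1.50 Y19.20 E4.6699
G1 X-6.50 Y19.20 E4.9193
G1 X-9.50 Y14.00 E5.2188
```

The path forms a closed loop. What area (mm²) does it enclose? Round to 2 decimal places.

597.60 mm²

Apply the shoelace formula to the sequence of (X, Y) vertices; enclosed area = 597.60 mm².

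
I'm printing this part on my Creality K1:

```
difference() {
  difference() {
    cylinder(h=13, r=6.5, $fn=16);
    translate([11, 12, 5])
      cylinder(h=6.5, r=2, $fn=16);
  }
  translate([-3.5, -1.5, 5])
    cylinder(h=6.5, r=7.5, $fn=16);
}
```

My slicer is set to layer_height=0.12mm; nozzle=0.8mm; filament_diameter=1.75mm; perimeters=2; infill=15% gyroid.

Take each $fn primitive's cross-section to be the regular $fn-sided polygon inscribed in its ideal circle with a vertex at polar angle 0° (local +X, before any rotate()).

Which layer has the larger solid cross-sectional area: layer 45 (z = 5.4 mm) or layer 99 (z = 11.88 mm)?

layer 99 (z = 11.88 mm)

Layer 45 (z = 5.4): the cylinder: section is a regular 16-gon, circumradius r=6.5 (area = (16/2)·6.500²·sin(360°/16) = 129.35 mm²); the cylinder at (11, 12): section is a regular 16-gon, circumradius r=2 (area = (16/2)·2.000²·sin(360°/16) = 12.25 mm²); Taking the first minus the rest: starting from the r=6.5 cylinder (129.35 mm²), the r=2 cylinder at (11, 12) misses the remaining region (no effect) — area = 129.35 mm²; the r=7.5 cylinder at (-3.5, -1.5) contributes a regular 16-gon of circumradius 7.5 (area = (16/2)·7.500²·sin(360°/16) = 172.21 mm²); After the difference (first − rest): starting from the result so far (129.35 mm²), the r=7.5 cylinder at (-3.5, -1.5) partially overlaps it — only the 96.91 mm² overlap (of its 172.21 mm²) is removed, clipping the outline — area = 32.43 mm². So its area = 32.43 mm². Layer 99 (z = 11.88): the cylinder: section is a regular 16-gon, circumradius r=6.5 (area = (16/2)·6.500²·sin(360°/16) = 129.35 mm²); the cylinder at (11, 12) is absent (z outside [5, 11.5]); After the difference (first − rest): none of the subtracted shapes is present at this height, so the r=6.5 cylinder is unchanged — area = 129.35 mm²; the cylinder at (-3.5, -1.5) is absent (z outside [5, 11.5]); After the difference (first − rest): none of the subtracted shapes is present at this height, so the result so far is unchanged — area = 129.35 mm². So its area = 129.35 mm². Layer 99 is larger (129.35 vs 32.43 mm²).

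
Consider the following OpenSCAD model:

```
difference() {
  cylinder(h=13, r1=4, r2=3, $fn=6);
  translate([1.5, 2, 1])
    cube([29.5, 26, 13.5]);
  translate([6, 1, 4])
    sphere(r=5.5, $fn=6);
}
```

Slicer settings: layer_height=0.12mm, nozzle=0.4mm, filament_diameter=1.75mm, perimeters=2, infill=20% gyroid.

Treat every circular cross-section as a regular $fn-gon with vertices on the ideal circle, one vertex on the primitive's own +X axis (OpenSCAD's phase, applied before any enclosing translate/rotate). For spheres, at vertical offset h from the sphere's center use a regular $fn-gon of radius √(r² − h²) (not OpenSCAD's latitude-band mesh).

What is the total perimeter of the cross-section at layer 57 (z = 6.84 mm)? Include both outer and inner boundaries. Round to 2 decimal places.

At z = 6.84 mm: the cone (r1=4→r2=3) has section circumradius 3.474 here — a regular 6-gon (perimeter = 2·6·3.474·sin(180°/6) = 20.84 mm); the cube at (1.5, 2) (footprint 29.5×26) is included at this height (perimeter 111.00 mm); the r=5.5 sphere at (6, 1) slices to a regular 6-gon of circumradius 4.710 (√(r²−h²) with h=2.84 from center) (perimeter = 2·6·4.710·sin(180°/6) = 28.26 mm); After the difference (first − rest): starting from the cone, the 29.5×26 cube at (1.5, 2) partially overlaps it — only the 0.53 mm² overlap (of its 767.00 mm²) is removed, clipping the outline; the r=5.5 sphere at (6, 1) partially overlaps it — only the 3.75 mm² overlap (of its 57.64 mm²) is removed, clipping the outline — boundary = 20.82 mm. Overall, the cross-section is a single solid region. Total boundary length (outer) = 20.82 mm.

20.82 mm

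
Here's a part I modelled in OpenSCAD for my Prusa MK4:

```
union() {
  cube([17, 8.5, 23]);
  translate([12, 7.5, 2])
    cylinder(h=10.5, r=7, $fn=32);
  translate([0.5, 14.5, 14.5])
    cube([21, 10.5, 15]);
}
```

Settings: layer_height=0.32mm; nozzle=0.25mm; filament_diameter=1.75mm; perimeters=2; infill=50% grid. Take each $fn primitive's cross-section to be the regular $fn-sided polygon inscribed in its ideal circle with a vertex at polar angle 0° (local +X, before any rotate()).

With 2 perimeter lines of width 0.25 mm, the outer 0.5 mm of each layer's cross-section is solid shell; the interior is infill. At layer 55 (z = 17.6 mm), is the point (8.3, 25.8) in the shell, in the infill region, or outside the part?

At z = 17.6 mm: the cube is present — its section is the full 17×8.5 rectangle; the cylinder at (12, 7.5) is not intersected at this z (z outside [2, 12.5]); the 21×10.5 cube at (0.5, 14.5) contributes its full rectangle; Combining (union): the 2 present regions are separate (no shared area or edge), so areas and boundary lengths simply add and each stays a separate island — 2 connected regions. Overall, the cross-section has 2 separate islands. The nearest boundary edge runs (0.50, 25.00)→(21.50, 25.00); distance from the point to it = 0.80 mm. The point is not inside any of the regions above, so it lies outside the cross-section (0.80 mm from the nearest boundary).

outside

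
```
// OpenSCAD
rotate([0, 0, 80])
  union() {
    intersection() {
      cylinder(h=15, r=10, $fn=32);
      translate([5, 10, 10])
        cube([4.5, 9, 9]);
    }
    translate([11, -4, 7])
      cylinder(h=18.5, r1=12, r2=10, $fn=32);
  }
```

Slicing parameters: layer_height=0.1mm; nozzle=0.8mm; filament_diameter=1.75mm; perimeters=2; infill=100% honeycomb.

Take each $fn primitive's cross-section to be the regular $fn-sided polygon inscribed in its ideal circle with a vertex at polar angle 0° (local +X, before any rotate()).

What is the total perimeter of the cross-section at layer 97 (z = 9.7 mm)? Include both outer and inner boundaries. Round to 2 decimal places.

73.45 mm

At z = 9.7 mm: the r=10 cylinder contributes a regular 32-gon of circumradius 10 (perimeter = 2·32·10.000·sin(180°/32) = 62.73 mm); the cube at (5, 10) does not reach this height (z outside [10, 19]); After intersecting: at least one operand is absent at this height, so nothing remains; the cone at (11, -4): at t=0.146 of its height the radius interpolates to r₁+(r₂−r₁)t = 11.708, giving a regular 32-gon of that circumradius (perimeter = 2·32·11.708·sin(180°/32) = 73.45 mm); Merging all regions: only the cone at (11, -4) is present, so the union is just that shape — boundary = 73.45 mm; (whole slice rotated 80° about Z — lengths, areas and connectivity unchanged). Overall, the cross-section is a single solid region. Total boundary length (outer) = 73.45 mm.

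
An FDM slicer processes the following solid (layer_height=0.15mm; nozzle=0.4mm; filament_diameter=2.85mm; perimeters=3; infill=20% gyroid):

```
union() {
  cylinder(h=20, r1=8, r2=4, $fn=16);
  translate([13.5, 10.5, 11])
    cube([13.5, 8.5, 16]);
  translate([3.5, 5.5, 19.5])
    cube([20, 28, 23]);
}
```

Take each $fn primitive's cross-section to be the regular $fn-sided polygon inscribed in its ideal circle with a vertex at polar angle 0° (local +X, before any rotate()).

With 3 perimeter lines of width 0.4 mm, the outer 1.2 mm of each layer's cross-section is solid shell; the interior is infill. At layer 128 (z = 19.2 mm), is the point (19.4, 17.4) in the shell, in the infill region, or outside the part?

infill

At z = 19.2 mm: the cone contributes a regular 16-gon of circumradius 4.160 (interpolated between r1=8 and r2=4 at t=0.960); the cube at (13.5, 10.5) (footprint 13.5×8.5) is included at this height; the cube at (3.5, 5.5) does not reach this height (z outside [19.5, 42.5]); Taking the union: the 2 present regions are separate (no shared area or edge), so areas and boundary lengths simply add and each stays a separate island — 2 connected regions. Overall, the cross-section has 2 separate islands. The nearest boundary edge runs (13.50, 19.00)→(27.00, 19.00); distance from the point to it = 1.60 mm. (Shell/infill is judged within the island containing the point — the largest one.) The point is inside the cross-section and 1.60 mm from the nearest boundary — more than the 1.2 mm shell width (3 × 0.4), so it's in the infill interior.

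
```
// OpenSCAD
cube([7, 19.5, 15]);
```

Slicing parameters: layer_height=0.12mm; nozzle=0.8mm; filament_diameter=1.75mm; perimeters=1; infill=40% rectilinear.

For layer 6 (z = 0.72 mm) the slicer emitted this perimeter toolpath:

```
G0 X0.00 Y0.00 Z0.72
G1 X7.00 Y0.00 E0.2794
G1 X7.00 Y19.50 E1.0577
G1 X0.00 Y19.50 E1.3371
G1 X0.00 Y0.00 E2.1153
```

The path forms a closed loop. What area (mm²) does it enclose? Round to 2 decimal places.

136.50 mm²

Apply the shoelace formula to the sequence of (X, Y) vertices; enclosed area = 136.50 mm².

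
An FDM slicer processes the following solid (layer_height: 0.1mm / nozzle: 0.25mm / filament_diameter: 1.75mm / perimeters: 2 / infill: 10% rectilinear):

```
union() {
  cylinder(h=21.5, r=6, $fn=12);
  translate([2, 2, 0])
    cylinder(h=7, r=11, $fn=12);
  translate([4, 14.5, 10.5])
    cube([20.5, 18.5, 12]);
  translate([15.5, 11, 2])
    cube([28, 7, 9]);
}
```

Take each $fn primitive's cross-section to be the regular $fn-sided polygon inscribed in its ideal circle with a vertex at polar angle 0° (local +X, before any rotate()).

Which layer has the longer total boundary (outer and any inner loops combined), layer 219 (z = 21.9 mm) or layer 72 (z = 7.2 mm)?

layer 72 (z = 7.2 mm)

Layer 219 (z = 21.9): the cylinder is not intersected at this z (z outside [0, 21.5]); the cylinder at (2, 2) is not intersected at this z (z outside [0, 7]); the cube at (4, 14.5) (footprint 20.5×18.5) is included at this height (perimeter 78.00 mm); the cube at (15.5, 11) does not reach this height (z outside [2, 11]); Combining (union): only the 20.5×18.5 cube at (4, 14.5) is present, so the union is just that shape — boundary = 78.00 mm. So its perimeter = 78.00 mm. Layer 72 (z = 7.2): the r=6 cylinder gives a regular 12-gon of circumradius 6 (constant along its height) (perimeter = 2·12·6.000·sin(180°/12) = 37.27 mm); the cylinder at (2, 2) is absent (z outside [0, 7]); the cube at (4, 14.5) does not reach this height (z outside [10.5, 22.5]); the cube at (15.5, 11) (footprint 28×7) is included at this height (perimeter 70.00 mm); Combining (union): the 2 present regions are separate (no shared area or edge), so areas and boundary lengths simply add and each stays a separate island — boundary = 107.27 mm. So its perimeter = 107.27 mm. Layer 72 is larger (107.27 vs 78.00 mm).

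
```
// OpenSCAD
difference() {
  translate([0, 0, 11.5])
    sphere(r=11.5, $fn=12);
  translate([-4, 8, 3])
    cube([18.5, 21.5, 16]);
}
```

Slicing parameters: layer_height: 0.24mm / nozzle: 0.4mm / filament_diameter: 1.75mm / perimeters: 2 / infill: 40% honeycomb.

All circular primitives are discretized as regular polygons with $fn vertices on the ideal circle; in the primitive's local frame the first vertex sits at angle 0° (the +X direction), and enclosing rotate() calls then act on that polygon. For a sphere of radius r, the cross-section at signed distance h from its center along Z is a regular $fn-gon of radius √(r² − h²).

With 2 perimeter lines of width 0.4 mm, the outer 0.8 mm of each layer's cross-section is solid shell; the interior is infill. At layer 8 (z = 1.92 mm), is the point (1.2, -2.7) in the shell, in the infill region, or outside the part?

At z = 1.92 mm: the sphere: section is a regular 12-gon, circumradius = √(r²−h²) = √(11.5²−9.58²) = 6.362; the cube at (-4, 8) is not intersected at this z (z outside [3, 19]); After the difference (first − rest): none of the subtracted shapes is present at this height, so the r=11.5 sphere is unchanged — 1 connected region. Overall, the cross-section is a single solid region. The nearest boundary edge runs (-0.00, -6.36)→(3.18, -5.51); distance from the point to it = 3.23 mm. The point is inside the cross-section and 3.23 mm from the nearest boundary — more than the 0.8 mm shell width (2 × 0.4), so it's in the infill interior.

infill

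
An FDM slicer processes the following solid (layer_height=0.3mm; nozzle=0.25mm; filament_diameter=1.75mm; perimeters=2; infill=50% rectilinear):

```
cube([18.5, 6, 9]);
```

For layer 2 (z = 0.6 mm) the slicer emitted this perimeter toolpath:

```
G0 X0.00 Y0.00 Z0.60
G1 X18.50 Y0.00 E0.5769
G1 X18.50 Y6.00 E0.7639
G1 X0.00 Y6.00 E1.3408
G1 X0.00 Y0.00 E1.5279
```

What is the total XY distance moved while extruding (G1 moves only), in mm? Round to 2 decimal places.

49.00 mm

Sum the Euclidean lengths of each G1 segment: total = 49.00 mm.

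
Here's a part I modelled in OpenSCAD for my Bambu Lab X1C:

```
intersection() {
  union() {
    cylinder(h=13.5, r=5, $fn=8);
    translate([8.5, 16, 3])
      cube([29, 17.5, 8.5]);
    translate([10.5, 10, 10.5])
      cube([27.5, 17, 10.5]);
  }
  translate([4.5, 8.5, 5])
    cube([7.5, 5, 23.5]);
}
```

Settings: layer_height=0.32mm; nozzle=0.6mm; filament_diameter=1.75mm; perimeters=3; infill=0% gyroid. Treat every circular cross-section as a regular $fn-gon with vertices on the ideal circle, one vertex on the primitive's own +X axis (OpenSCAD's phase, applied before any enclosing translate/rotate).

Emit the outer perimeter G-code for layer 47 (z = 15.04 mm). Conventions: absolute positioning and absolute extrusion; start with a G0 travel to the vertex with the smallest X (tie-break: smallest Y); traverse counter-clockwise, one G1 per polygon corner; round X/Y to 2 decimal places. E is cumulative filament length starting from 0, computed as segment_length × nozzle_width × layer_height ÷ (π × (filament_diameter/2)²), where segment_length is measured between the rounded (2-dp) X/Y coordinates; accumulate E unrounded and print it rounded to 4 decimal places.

At z = 15.04 mm: the cylinder is not intersected at this z (z outside [0, 13.5]); the cube at (8.5, 16) is absent (z outside [3, 11.5]); the 27.5×17 cube at (10.5, 10) contributes its full rectangle; Merging all regions: only the 27.5×17 cube at (10.5, 10) is present, so the union is just that shape — 1 connected region; the cube at (4.5, 8.5) is present — its section is the full 7.5×5 rectangle; Taking the intersection: the 7.5×5 cube at (4.5, 8.5) partially overlaps the result so far; clipping to the common part keeps 5.25 mm² — 1 connected region. The outline is a single polygon with 4 vertices. Extrusion per mm of travel: 0.6 × 0.32 / (π × 0.875²) = 0.079824. Accumulating E over each segment gives final E = 0.7982.

G0 X10.50 Y10.00 Z15.04
G1 X12.00 Y10.00 E0.1197
G1 X12.00 Y13.50 E0.3991
G1 X10.50 Y13.50 E0.5189
G1 X10.50 Y10.00 E0.7982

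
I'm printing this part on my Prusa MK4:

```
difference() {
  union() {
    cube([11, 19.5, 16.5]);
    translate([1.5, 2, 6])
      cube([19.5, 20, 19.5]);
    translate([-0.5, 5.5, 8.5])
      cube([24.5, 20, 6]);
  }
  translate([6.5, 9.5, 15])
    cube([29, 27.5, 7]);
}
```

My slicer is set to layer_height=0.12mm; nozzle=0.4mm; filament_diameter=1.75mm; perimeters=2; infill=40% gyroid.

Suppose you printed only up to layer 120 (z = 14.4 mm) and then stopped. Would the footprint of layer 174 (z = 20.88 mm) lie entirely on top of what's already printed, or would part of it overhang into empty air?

entirely on top

Compare the two slices. At z = 14.4: the cube (footprint 11×19.5) is included at this height (area 214.50 mm²); the cube at (1.5, 2) (footprint 19.5×20) is included at this height (area 390.00 mm²); the 24.5×20 cube at (-0.5, 5.5) contributes its full rectangle (area 490.00 mm²); Taking the union: the regions partially overlap — summed areas 1094.50 mm² minus the doubly-counted overlap 509.00 mm² gives 585.50 mm² — area = 585.50 mm²; the cube at (6.5, 9.5) does not reach this height (z outside [15, 22]); Taking the first minus the rest: none of the subtracted shapes is present at this height, so that combined region is unchanged — area = 585.50 mm². At z = 20.88: the cube does not reach this height (z outside [0, 16.5]); the cube at (1.5, 2) (footprint 19.5×20) is included at this height (area 390.00 mm²); the cube at (-0.5, 5.5) does not reach this height (z outside [8.5, 14.5]); Combining (union): only the 19.5×20 cube at (1.5, 2) is present, so the union is just that shape — area = 390.00 mm²; the cube at (6.5, 9.5) is present — its section is the full 29×27.5 rectangle (area 797.50 mm²); After the difference (first − rest): starting from that combined region (390.00 mm²), the 29×27.5 cube at (6.5, 9.5) partially overlaps it — only the 181.25 mm² overlap (of its 797.50 mm²) is removed, clipping the outline — area = 208.75 mm². Checking containment: the cross-section at z = 20.88 is a subset of the cross-section at z = 14.4.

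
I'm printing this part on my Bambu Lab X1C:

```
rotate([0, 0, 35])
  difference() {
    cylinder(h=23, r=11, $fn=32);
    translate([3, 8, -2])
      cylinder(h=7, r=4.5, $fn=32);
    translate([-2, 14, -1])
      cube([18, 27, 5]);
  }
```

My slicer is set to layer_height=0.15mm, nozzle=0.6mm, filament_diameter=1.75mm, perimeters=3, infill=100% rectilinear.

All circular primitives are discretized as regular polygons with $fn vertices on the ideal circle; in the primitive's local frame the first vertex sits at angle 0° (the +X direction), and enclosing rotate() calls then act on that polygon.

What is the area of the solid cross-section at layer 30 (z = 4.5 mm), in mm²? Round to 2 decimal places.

At z = 4.5 mm: the r=11 cylinder gives a regular 32-gon of circumradius 11 (constant along its height) (area = (32/2)·11.000²·sin(360°/32) = 377.69 mm²); the r=4.5 cylinder at (3, 8) contributes a regular 32-gon of circumradius 4.5 (area = (32/2)·4.500²·sin(360°/32) = 63.21 mm²); the cube at (-2, 14) is not intersected at this z (z outside [-1, 4]); After the difference (first − rest): starting from the r=11 cylinder (377.69 mm²), the r=4.5 cylinder at (3, 8) partially overlaps it — only the 50.24 mm² overlap (of its 63.21 mm²) is removed, clipping the outline — area = 327.46 mm²; (rotated 35° about Z; rotation is an isometry so areas/perimeters/island counts are preserved). Overall, the cross-section is a single solid region. Net area = 327.46 mm².

327.46 mm²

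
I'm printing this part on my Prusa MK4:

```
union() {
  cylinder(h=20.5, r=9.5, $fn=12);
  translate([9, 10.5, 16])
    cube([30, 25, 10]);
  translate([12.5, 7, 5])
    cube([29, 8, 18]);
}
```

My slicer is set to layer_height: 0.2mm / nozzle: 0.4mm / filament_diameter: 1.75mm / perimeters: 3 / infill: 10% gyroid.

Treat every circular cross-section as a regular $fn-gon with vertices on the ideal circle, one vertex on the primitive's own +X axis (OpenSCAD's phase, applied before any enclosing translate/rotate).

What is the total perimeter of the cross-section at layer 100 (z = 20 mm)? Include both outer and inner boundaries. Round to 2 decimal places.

At z = 20 mm: the r=9.5 cylinder gives a regular 12-gon of circumradius 9.5 (constant along its height) (perimeter = 2·12·9.500·sin(180°/12) = 59.01 mm); the cube at (9, 10.5) (footprint 30×25) is included at this height (perimeter 110.00 mm); the 29×8 cube at (12.5, 7) contributes its full rectangle (perimeter 74.00 mm); Merging all regions: the regions partially overlap (shared area 119.25 mm²), so the edge portions inside another operand are dropped and the merged outline is re-measured after clipping — boundary = 181.01 mm. Overall, the cross-section has 2 separate islands. Total boundary length (outer) = 181.01 mm.

181.01 mm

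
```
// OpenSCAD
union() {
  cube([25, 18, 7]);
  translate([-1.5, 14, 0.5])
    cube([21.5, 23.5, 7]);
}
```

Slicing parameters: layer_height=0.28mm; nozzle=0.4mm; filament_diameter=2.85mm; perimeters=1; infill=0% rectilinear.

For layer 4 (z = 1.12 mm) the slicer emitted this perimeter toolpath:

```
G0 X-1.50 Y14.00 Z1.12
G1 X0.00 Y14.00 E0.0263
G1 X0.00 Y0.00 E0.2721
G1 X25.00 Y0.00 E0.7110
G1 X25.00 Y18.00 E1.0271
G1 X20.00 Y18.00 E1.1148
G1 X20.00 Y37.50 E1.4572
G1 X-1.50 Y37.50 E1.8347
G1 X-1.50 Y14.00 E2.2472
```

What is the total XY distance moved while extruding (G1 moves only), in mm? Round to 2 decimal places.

128.00 mm

Sum the Euclidean lengths of each G1 segment: total = 128.00 mm.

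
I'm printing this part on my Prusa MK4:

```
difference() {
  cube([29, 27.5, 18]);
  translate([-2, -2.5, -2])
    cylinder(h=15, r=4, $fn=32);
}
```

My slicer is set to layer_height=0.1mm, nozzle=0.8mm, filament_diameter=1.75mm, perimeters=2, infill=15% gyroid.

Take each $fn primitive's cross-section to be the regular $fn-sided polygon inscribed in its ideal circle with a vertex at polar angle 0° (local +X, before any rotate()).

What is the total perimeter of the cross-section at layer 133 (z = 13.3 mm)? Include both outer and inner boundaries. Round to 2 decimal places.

At z = 13.3 mm: the cube is present — its section is the full 29×27.5 rectangle (perimeter 113.00 mm); the cylinder at (-2, -2.5) is not intersected at this z (z outside [-2, 13]); Subtracting the remaining from the first: none of the subtracted shapes is present at this height, so the 29×27.5 cube is unchanged — boundary = 113.00 mm. Overall, the cross-section is a single solid region. Total boundary length (outer) = 113.00 mm.

113.00 mm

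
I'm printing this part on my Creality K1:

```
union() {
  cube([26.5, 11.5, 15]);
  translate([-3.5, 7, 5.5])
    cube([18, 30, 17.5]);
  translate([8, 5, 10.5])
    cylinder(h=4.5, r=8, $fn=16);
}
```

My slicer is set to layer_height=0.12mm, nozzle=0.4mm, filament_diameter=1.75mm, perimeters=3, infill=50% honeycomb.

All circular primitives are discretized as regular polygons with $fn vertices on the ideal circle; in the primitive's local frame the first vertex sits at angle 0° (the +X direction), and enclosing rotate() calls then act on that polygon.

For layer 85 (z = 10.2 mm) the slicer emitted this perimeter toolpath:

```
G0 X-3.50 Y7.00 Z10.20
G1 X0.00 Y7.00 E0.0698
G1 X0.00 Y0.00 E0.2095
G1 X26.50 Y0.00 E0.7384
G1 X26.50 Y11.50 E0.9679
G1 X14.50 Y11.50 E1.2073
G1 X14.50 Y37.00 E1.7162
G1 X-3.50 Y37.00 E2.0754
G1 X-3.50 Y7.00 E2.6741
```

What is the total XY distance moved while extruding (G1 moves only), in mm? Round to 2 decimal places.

134.00 mm

Sum the Euclidean lengths of each G1 segment: total = 134.00 mm.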